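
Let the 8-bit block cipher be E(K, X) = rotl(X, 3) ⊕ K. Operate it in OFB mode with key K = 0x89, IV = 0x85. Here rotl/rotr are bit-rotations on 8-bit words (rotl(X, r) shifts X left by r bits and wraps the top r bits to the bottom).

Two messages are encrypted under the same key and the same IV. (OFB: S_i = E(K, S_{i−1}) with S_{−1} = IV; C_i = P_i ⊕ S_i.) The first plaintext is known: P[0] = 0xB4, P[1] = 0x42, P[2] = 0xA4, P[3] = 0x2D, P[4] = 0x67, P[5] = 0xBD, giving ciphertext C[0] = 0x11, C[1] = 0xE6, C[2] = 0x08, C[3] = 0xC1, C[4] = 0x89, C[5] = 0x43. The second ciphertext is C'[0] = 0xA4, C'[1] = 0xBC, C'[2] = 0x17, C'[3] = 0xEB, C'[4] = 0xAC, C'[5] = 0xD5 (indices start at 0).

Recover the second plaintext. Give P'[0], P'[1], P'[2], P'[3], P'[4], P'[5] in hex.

P'[0] = 0x01, P'[1] = 0x18, P'[2] = 0xBB, P'[3] = 0x07, P'[4] = 0x42, P'[5] = 0x2B

In OFB with a reused IV, both messages share the same keystream S_i, so C_i ⊕ C'_i = P_i ⊕ P'_i and thus P'_i = P_i ⊕ C_i ⊕ C'_i.
P'[0]: 0xB4 ⊕ 0x11 ⊕ 0xA4 = 0x01.
P'[1]: 0x42 ⊕ 0xE6 ⊕ 0xBC = 0x18.
P'[2]: 0xA4 ⊕ 0x08 ⊕ 0x17 = 0xBB.
P'[3]: 0x2D ⊕ 0xC1 ⊕ 0xEB = 0x07.
P'[4]: 0x67 ⊕ 0x89 ⊕ 0xAC = 0x42.
P'[5]: 0xBD ⊕ 0x43 ⊕ 0xD5 = 0x2B.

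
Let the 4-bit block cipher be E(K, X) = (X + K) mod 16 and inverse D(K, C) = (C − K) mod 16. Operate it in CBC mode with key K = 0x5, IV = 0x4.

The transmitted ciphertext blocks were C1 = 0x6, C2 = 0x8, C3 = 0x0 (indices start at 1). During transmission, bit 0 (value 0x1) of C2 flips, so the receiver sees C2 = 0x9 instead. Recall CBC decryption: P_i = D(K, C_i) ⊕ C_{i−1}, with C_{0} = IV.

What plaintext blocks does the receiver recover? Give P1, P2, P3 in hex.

Only C2 changed, to 0x9. In CBC, a change in C_i garbles P_i and flips the same bit in P_{i+1}. Decrypting the received ciphertext:
P1: D(K, 0x6) = 0x1; 0x1 ⊕ 0x4 = 0x5.
P2: D(K, 0x9) = 0x4; 0x4 ⊕ 0x6 = 0x2.
P3: D(K, 0x0) = 0xB; 0xB ⊕ 0x9 = 0x2.
Blocks that differ from the original plaintext: P2, P3.

P1 = 0x5, P2 = 0x2, P3 = 0x2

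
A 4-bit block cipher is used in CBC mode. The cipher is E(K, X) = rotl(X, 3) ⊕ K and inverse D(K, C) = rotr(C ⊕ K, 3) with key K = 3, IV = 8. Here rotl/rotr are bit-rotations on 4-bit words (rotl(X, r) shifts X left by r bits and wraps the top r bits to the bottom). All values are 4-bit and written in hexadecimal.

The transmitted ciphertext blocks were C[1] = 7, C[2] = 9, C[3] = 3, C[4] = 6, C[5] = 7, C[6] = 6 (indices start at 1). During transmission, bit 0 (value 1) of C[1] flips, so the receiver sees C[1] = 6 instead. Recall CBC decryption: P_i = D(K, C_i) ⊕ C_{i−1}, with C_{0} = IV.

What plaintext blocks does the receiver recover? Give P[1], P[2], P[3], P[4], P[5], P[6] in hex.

P[1] = 2, P[2] = 3, P[3] = 9, P[4] = 9, P[5] = E, P[6] = D

Only C[1] changed, to 6. In CBC, a change in C_i garbles P_i and flips the same bit in P_{i+1}. Decrypting the received ciphertext:
P[1]: D(K, 6) = A; A ⊕ 8 = 2.
P[2]: D(K, 9) = 5; 5 ⊕ 6 = 3.
P[3]: D(K, 3) = 0; 0 ⊕ 9 = 9.
P[4]: D(K, 6) = A; A ⊕ 3 = 9.
P[5]: D(K, 7) = 8; 8 ⊕ 6 = E.
P[6]: D(K, 6) = A; A ⊕ 7 = D.
Blocks that differ from the original plaintext: P[1], P[2].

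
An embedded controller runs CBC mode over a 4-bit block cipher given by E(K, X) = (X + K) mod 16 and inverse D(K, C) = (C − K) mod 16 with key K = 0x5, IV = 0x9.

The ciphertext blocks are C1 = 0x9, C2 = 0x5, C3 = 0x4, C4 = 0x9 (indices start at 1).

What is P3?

CBC decryption: P_i = D(K, C_i) ⊕ C_{i−1}, with C_{0} = IV.
P3: D(K, 0x4) = 0xF; 0xF ⊕ 0x5 = 0xA.

P3 = 0xA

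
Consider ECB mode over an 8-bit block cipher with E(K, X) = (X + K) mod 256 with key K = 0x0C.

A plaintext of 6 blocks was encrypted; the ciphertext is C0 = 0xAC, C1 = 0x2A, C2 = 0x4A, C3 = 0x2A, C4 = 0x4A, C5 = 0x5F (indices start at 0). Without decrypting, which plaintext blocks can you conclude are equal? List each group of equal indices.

ECB encrypts each block independently with the same key, so equal ciphertext blocks imply equal plaintext blocks.
C1 = C3 = 0x2A, so P1 = P3.
C2 = C4 = 0x4A, so P2 = P4.

P1 = P3; P2 = P4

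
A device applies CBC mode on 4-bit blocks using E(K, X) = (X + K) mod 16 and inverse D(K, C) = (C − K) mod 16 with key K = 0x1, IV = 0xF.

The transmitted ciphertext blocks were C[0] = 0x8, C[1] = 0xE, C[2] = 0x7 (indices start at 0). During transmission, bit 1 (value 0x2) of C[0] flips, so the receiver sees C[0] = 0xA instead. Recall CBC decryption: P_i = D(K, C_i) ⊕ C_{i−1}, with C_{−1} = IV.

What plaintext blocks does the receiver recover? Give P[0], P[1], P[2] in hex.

Only C[0] changed, to 0xA. In CBC, a change in C_i garbles P_i and flips the same bit in P_{i+1}. Decrypting the received ciphertext:
P[0]: D(K, 0xA) = 0x9; 0x9 ⊕ 0xF = 0x6.
P[1]: D(K, 0xE) = 0xD; 0xD ⊕ 0xA = 0x7.
P[2]: D(K, 0x7) = 0x6; 0x6 ⊕ 0xE = 0x8.
Blocks that differ from the original plaintext: P[0], P[1].

P[0] = 0x6, P[1] = 0x7, P[2] = 0x8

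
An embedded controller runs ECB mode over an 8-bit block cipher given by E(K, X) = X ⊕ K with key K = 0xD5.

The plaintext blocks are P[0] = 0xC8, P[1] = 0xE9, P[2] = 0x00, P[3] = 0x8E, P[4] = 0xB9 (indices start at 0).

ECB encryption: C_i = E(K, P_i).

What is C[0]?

C[0]: E(K, 0xC8) = 0x1D.

C[0] = 0x1D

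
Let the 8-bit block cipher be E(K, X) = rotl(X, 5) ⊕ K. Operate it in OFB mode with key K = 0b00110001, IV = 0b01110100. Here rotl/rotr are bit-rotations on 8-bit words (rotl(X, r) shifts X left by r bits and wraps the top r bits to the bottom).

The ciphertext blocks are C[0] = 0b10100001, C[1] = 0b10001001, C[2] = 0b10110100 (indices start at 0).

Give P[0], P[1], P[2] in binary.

OFB decryption: S_i = E(K, S_{i−1}) with S_{−1} = IV; P_i = C_i ⊕ S_i.
P[0]: S = E(K, 0b01110100) = 0b10111111; 0b10100001 ⊕ 0b10111111 = 0b00011110.
P[1]: S = E(K, 0b10111111) = 0b11000110; 0b10001001 ⊕ 0b11000110 = 0b01001111.
P[2]: S = E(K, 0b11000110) = 0b11101001; 0b10110100 ⊕ 0b11101001 = 0b01011101.

P[0] = 0b00011110, P[1] = 0b01001111, P[2] = 0b01011101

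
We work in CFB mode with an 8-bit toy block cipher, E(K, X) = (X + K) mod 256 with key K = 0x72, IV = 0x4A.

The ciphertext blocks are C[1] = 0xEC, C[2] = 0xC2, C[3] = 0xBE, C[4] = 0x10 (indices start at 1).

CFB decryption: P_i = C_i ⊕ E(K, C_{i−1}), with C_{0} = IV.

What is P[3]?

P[3] = 0x8A

P[3]: E(K, 0xC2) = 0x34; 0xBE ⊕ 0x34 = 0x8A.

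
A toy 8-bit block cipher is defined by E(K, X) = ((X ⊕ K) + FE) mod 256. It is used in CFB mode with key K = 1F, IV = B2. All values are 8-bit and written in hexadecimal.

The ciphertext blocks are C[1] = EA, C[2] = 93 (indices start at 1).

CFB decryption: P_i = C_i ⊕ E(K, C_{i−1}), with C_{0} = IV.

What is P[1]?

P[1] = 41

P[1]: E(K, B2) = AB; EA ⊕ AB = 41.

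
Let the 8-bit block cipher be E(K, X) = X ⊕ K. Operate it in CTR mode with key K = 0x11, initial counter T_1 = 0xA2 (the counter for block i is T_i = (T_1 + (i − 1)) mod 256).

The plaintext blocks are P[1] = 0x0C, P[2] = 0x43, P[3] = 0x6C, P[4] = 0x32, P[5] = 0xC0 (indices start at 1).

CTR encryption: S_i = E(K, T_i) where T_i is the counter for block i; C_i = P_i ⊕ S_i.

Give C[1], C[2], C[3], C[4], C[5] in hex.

C[1]: T = 0xA2, S = E(K, T) = 0xB3; 0x0C ⊕ 0xB3 = 0xBF.
C[2]: T = 0xA3, S = E(K, T) = 0xB2; 0x43 ⊕ 0xB2 = 0xF1.
C[3]: T = 0xA4, S = E(K, T) = 0xB5; 0x6C ⊕ 0xB5 = 0xD9.
C[4]: T = 0xA5, S = E(K, T) = 0xB4; 0x32 ⊕ 0xB4 = 0x86.
C[5]: T = 0xA6, S = E(K, T) = 0xB7; 0xC0 ⊕ 0xB7 = 0x77.

C[1] = 0xBF, C[2] = 0xF1, C[3] = 0xD9, C[4] = 0x86, C[5] = 0x77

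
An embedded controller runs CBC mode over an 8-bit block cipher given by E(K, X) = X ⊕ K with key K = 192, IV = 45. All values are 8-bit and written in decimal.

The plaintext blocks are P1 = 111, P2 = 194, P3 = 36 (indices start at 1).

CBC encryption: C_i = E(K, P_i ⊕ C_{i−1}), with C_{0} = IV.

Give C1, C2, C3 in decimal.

C1 = 130, C2 = 128, C3 = 100

C1: P1 ⊕ 45 = 66; E(K, 66) = 130.
C2: P2 ⊕ 130 = 64; E(K, 64) = 128.
C3: P3 ⊕ 128 = 164; E(K, 164) = 100.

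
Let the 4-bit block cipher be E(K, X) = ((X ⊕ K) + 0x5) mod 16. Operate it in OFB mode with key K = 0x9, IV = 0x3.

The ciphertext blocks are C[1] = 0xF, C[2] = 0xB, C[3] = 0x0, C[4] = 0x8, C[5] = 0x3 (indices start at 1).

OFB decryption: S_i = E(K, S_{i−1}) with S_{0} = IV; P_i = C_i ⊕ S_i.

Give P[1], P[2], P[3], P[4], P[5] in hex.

P[1] = 0x0, P[2] = 0x0, P[3] = 0x7, P[4] = 0xB, P[5] = 0xC

P[1]: S = E(K, 0x3) = 0xF; 0xF ⊕ 0xF = 0x0.
P[2]: S = E(K, 0xF) = 0xB; 0xB ⊕ 0xB = 0x0.
P[3]: S = E(K, 0xB) = 0x7; 0x0 ⊕ 0x7 = 0x7.
P[4]: S = E(K, 0x7) = 0x3; 0x8 ⊕ 0x3 = 0xB.
P[5]: S = E(K, 0x3) = 0xF; 0x3 ⊕ 0xF = 0xC.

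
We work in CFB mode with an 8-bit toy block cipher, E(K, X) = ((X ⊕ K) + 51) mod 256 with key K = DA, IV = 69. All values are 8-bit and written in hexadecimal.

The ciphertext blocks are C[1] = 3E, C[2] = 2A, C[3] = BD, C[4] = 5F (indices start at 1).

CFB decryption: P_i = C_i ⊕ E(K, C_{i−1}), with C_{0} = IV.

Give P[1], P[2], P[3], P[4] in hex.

P[1] = 3A, P[2] = 1F, P[3] = FC, P[4] = E7

P[1]: E(K, 69) = 04; 3E ⊕ 04 = 3A.
P[2]: E(K, 3E) = 35; 2A ⊕ 35 = 1F.
P[3]: E(K, 2A) = 41; BD ⊕ 41 = FC.
P[4]: E(K, BD) = B8; 5F ⊕ B8 = E7.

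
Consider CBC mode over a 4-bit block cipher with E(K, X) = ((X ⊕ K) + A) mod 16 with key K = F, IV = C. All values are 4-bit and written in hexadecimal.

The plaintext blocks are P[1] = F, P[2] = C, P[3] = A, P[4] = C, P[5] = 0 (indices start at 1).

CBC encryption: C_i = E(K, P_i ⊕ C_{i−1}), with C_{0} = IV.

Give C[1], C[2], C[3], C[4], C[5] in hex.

C[1] = 6, C[2] = F, C[3] = 4, C[4] = 1, C[5] = 8

C[1]: P[1] ⊕ C = 3; E(K, 3) = 6.
C[2]: P[2] ⊕ 6 = A; E(K, A) = F.
C[3]: P[3] ⊕ F = 5; E(K, 5) = 4.
C[4]: P[4] ⊕ 4 = 8; E(K, 8) = 1.
C[5]: P[5] ⊕ 1 = 1; E(K, 1) = 8.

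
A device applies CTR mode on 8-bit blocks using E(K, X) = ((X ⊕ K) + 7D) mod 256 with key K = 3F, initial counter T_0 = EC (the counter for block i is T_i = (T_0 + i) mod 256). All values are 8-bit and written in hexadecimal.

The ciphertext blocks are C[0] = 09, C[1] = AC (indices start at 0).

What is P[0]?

CTR decryption: S_i = E(K, T_i) where T_i is the counter for block i; P_i = C_i ⊕ S_i.
P[0]: T = EC, S = E(K, T) = 50; 09 ⊕ 50 = 59.

P[0] = 59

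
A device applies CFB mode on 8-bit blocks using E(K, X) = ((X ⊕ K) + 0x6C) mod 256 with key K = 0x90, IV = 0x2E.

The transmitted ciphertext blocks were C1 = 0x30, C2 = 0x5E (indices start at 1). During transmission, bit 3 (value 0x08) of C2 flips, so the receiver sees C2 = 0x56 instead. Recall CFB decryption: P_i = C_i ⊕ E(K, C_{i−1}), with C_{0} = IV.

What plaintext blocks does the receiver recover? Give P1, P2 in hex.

P1 = 0x1A, P2 = 0x5A

Only C2 changed, to 0x56. In CFB, a change in C_i flips the same bit in P_i and garbles P_{i+1}. Decrypting the received ciphertext:
P1: E(K, 0x2E) = 0x2A; 0x30 ⊕ 0x2A = 0x1A.
P2: E(K, 0x30) = 0x0C; 0x56 ⊕ 0x0C = 0x5A.
Blocks that differ from the original plaintext: P2.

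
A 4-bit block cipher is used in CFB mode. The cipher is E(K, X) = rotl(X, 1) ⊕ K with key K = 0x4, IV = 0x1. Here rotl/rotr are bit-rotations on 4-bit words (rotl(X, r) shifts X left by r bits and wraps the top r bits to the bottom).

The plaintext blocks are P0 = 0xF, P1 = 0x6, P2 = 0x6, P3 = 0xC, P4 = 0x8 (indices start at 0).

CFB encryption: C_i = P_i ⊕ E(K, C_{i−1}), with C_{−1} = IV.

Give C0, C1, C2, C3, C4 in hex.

C0: E(K, 0x1) = 0x6; 0xF ⊕ 0x6 = 0x9.
C1: E(K, 0x9) = 0x7; 0x6 ⊕ 0x7 = 0x1.
C2: E(K, 0x1) = 0x6; 0x6 ⊕ 0x6 = 0x0.
C3: E(K, 0x0) = 0x4; 0xC ⊕ 0x4 = 0x8.
C4: E(K, 0x8) = 0x5; 0x8 ⊕ 0x5 = 0xD.

C0 = 0x9, C1 = 0x1, C2 = 0x0, C3 = 0x8, C4 = 0xD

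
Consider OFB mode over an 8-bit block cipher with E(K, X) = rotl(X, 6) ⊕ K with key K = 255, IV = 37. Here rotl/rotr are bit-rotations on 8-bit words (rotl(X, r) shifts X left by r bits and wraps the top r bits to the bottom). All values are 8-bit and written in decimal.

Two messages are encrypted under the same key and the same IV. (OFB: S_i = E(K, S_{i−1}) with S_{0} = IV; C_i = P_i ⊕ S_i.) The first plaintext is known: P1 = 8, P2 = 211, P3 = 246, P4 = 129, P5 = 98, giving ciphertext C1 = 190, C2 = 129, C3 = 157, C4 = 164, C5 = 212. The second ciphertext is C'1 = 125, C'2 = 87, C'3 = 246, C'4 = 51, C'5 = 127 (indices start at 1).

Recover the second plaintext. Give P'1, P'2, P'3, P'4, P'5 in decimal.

In OFB with a reused IV, both messages share the same keystream S_i, so C_i ⊕ C'_i = P_i ⊕ P'_i and thus P'_i = P_i ⊕ C_i ⊕ C'_i.
P'1: 8 ⊕ 190 ⊕ 125 = 203.
P'2: 211 ⊕ 129 ⊕ 87 = 5.
P'3: 246 ⊕ 157 ⊕ 246 = 157.
P'4: 129 ⊕ 164 ⊕ 51 = 22.
P'5: 98 ⊕ 212 ⊕ 127 = 201.

P'1 = 203, P'2 = 5, P'3 = 157, P'4 = 22, P'5 = 201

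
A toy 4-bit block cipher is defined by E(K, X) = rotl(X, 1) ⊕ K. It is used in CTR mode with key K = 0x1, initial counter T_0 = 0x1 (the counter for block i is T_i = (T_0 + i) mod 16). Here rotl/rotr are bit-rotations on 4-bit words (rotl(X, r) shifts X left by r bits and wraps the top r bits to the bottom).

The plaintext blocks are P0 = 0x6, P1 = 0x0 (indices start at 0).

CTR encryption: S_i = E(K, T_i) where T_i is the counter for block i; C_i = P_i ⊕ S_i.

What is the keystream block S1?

C0: T = 0x1, S = E(K, T) = 0x3; 0x6 ⊕ 0x3 = 0x5.
C1: T = 0x2, S = E(K, T) = 0x5; 0x0 ⊕ 0x5 = 0x5.
So S1 = 0x5.

0x5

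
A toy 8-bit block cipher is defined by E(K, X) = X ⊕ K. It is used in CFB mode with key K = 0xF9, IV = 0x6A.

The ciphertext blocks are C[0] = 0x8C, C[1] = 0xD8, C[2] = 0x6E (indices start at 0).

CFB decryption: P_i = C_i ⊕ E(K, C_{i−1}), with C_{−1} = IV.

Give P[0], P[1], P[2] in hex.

P[0] = 0x1F, P[1] = 0xAD, P[2] = 0x4F

P[0]: E(K, 0x6A) = 0x93; 0x8C ⊕ 0x93 = 0x1F.
P[1]: E(K, 0x8C) = 0x75; 0xD8 ⊕ 0x75 = 0xAD.
P[2]: E(K, 0xD8) = 0x21; 0x6E ⊕ 0x21 = 0x4F.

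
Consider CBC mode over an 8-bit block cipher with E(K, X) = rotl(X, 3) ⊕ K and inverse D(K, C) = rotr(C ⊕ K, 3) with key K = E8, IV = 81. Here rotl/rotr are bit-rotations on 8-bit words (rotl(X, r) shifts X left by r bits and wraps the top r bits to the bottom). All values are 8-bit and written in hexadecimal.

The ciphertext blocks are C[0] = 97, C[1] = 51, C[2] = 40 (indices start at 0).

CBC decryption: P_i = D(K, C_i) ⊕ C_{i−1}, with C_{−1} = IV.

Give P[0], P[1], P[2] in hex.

P[0]: D(K, 97) = EF; EF ⊕ 81 = 6E.
P[1]: D(K, 51) = 37; 37 ⊕ 97 = A0.
P[2]: D(K, 40) = 15; 15 ⊕ 51 = 44.

P[0] = 6E, P[1] = A0, P[2] = 44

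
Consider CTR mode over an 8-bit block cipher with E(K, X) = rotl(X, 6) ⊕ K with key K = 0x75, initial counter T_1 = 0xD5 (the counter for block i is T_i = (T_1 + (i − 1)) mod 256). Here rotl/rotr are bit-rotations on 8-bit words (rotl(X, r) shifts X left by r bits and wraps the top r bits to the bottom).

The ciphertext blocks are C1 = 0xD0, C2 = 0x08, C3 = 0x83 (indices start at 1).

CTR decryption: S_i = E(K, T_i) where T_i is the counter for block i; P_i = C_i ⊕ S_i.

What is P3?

P3: T = 0xD7, S = E(K, T) = 0x80; 0x83 ⊕ 0x80 = 0x03.

P3 = 0x03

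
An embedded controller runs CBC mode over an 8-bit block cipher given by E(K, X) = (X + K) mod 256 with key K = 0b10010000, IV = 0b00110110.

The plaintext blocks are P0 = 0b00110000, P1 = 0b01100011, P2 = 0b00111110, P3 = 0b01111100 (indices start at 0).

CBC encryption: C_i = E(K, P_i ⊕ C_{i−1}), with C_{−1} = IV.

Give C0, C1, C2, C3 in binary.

C0 = 0b10010110, C1 = 0b10000101, C2 = 0b01001011, C3 = 0b11000111

C0: P0 ⊕ 0b00110110 = 0b00000110; E(K, 0b00000110) = 0b10010110.
C1: P1 ⊕ 0b10010110 = 0b11110101; E(K, 0b11110101) = 0b10000101.
C2: P2 ⊕ 0b10000101 = 0b10111011; E(K, 0b10111011) = 0b01001011.
C3: P3 ⊕ 0b01001011 = 0b00110111; E(K, 0b00110111) = 0b11000111.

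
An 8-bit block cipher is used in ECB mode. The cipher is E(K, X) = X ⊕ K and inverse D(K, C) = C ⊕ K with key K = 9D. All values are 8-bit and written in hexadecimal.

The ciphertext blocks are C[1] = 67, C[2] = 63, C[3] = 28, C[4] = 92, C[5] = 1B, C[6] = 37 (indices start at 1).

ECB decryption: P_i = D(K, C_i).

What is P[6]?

P[6]: D(K, 37) = AA.

P[6] = AA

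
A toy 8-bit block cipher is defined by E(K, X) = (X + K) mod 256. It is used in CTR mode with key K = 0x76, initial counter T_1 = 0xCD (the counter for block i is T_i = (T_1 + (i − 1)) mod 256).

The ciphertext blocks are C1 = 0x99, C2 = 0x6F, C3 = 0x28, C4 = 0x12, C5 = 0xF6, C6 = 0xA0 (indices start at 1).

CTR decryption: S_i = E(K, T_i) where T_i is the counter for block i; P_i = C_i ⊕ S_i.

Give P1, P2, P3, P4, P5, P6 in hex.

P1: T = 0xCD, S = E(K, T) = 0x43; 0x99 ⊕ 0x43 = 0xDA.
P2: T = 0xCE, S = E(K, T) = 0x44; 0x6F ⊕ 0x44 = 0x2B.
P3: T = 0xCF, S = E(K, T) = 0x45; 0x28 ⊕ 0x45 = 0x6D.
P4: T = 0xD0, S = E(K, T) = 0x46; 0x12 ⊕ 0x46 = 0x54.
P5: T = 0xD1, S = E(K, T) = 0x47; 0xF6 ⊕ 0x47 = 0xB1.
P6: T = 0xD2, S = E(K, T) = 0x48; 0xA0 ⊕ 0x48 = 0xE8.

P1 = 0xDA, P2 = 0x2B, P3 = 0x6D, P4 = 0x54, P5 = 0xB1, P6 = 0xE8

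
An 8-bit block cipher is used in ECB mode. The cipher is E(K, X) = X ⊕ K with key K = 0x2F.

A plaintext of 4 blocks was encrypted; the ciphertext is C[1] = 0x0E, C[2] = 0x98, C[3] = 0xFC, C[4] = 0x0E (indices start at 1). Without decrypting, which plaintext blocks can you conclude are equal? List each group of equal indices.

P[1] = P[4]

ECB encrypts each block independently with the same key, so equal ciphertext blocks imply equal plaintext blocks.
C[1] = C[4] = 0x0E, so P[1] = P[4].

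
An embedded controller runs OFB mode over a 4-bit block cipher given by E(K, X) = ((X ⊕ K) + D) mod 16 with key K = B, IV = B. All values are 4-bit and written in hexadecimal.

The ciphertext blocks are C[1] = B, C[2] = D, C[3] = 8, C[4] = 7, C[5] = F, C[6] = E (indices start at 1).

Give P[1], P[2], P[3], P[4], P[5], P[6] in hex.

P[1] = 6, P[2] = E, P[3] = D, P[4] = C, P[5] = 2, P[6] = D

OFB decryption: S_i = E(K, S_{i−1}) with S_{0} = IV; P_i = C_i ⊕ S_i.
P[1]: S = E(K, B) = D; B ⊕ D = 6.
P[2]: S = E(K, D) = 3; D ⊕ 3 = E.
P[3]: S = E(K, 3) = 5; 8 ⊕ 5 = D.
P[4]: S = E(K, 5) = B; 7 ⊕ B = C.
P[5]: S = E(K, B) = D; F ⊕ D = 2.
P[6]: S = E(K, D) = 3; E ⊕ 3 = D.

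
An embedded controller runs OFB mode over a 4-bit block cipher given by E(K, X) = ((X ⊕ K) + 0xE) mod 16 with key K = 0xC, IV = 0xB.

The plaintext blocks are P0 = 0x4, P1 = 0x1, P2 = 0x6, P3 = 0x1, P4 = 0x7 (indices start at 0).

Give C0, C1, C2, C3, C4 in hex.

C0 = 0x1, C1 = 0x6, C2 = 0xF, C3 = 0x2, C4 = 0xA

OFB encryption: S_i = E(K, S_{i−1}) with S_{−1} = IV; C_i = P_i ⊕ S_i.
C0: S = E(K, 0xB) = 0x5; 0x4 ⊕ 0x5 = 0x1.
C1: S = E(K, 0x5) = 0x7; 0x1 ⊕ 0x7 = 0x6.
C2: S = E(K, 0x7) = 0x9; 0x6 ⊕ 0x9 = 0xF.
C3: S = E(K, 0x9) = 0x3; 0x1 ⊕ 0x3 = 0x2.
C4: S = E(K, 0x3) = 0xD; 0x7 ⊕ 0xD = 0xA.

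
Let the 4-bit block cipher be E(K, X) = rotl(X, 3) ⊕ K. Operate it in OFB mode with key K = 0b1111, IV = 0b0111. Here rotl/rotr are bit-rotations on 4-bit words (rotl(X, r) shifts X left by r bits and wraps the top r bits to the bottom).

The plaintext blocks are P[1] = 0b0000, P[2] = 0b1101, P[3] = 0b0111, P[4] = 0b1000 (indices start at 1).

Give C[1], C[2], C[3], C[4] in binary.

OFB encryption: S_i = E(K, S_{i−1}) with S_{0} = IV; C_i = P_i ⊕ S_i.
C[1]: S = E(K, 0b0111) = 0b0100; 0b0000 ⊕ 0b0100 = 0b0100.
C[2]: S = E(K, 0b0100) = 0b1101; 0b1101 ⊕ 0b1101 = 0b0000.
C[3]: S = E(K, 0b1101) = 0b0001; 0b0111 ⊕ 0b0001 = 0b0110.
C[4]: S = E(K, 0b0001) = 0b0111; 0b1000 ⊕ 0b0111 = 0b1111.

C[1] = 0b0100, C[2] = 0b0000, C[3] = 0b0110, C[4] = 0b1111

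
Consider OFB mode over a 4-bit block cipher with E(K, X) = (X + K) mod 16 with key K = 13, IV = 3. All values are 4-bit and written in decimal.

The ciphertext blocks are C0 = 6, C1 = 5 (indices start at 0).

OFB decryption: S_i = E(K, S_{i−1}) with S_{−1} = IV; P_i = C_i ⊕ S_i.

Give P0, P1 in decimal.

P0: S = E(K, 3) = 0; 6 ⊕ 0 = 6.
P1: S = E(K, 0) = 13; 5 ⊕ 13 = 8.

P0 = 6, P1 = 8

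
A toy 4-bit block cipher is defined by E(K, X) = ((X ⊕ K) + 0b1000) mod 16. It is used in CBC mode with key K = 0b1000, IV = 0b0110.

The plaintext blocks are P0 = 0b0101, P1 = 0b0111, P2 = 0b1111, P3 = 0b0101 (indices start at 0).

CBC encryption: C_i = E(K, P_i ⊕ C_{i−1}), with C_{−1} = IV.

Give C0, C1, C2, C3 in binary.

C0: P0 ⊕ 0b0110 = 0b0011; E(K, 0b0011) = 0b0011.
C1: P1 ⊕ 0b0011 = 0b0100; E(K, 0b0100) = 0b0100.
C2: P2 ⊕ 0b0100 = 0b1011; E(K, 0b1011) = 0b1011.
C3: P3 ⊕ 0b1011 = 0b1110; E(K, 0b1110) = 0b1110.

C0 = 0b0011, C1 = 0b0100, C2 = 0b1011, C3 = 0b1110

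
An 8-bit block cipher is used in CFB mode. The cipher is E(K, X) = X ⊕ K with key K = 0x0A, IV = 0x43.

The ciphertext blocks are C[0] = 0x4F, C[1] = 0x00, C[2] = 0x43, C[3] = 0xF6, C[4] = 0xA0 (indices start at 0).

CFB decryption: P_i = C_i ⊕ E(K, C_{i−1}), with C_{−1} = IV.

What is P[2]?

P[2] = 0x49

P[2]: E(K, 0x00) = 0x0A; 0x43 ⊕ 0x0A = 0x49.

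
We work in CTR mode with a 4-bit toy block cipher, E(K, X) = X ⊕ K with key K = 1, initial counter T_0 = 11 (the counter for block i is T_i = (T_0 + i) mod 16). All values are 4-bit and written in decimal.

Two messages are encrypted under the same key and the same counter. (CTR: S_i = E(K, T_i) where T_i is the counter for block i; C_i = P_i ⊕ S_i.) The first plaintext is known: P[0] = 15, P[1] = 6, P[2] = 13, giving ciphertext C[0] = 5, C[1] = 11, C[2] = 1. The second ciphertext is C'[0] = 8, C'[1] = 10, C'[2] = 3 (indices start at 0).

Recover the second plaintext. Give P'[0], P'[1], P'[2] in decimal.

In CTR with a reused counter, both messages share the same keystream S_i, so C_i ⊕ C'_i = P_i ⊕ P'_i and thus P'_i = P_i ⊕ C_i ⊕ C'_i.
P'[0]: 15 ⊕ 5 ⊕ 8 = 2.
P'[1]: 6 ⊕ 11 ⊕ 10 = 7.
P'[2]: 13 ⊕ 1 ⊕ 3 = 15.

P'[0] = 2, P'[1] = 7, P'[2] = 15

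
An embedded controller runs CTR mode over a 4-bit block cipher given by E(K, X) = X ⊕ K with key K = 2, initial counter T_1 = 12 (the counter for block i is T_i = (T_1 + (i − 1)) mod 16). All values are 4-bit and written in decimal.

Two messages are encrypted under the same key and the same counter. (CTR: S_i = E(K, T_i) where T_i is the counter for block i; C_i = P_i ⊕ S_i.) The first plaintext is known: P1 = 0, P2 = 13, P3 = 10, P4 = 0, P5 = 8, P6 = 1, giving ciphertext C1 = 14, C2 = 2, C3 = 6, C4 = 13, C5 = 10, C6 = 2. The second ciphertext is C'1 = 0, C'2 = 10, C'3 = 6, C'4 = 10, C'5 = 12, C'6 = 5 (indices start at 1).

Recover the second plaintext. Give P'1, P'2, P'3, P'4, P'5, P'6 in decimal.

P'1 = 14, P'2 = 5, P'3 = 10, P'4 = 7, P'5 = 14, P'6 = 6

In CTR with a reused counter, both messages share the same keystream S_i, so C_i ⊕ C'_i = P_i ⊕ P'_i and thus P'_i = P_i ⊕ C_i ⊕ C'_i.
P'1: 0 ⊕ 14 ⊕ 0 = 14.
P'2: 13 ⊕ 2 ⊕ 10 = 5.
P'3: 10 ⊕ 6 ⊕ 6 = 10.
P'4: 0 ⊕ 13 ⊕ 10 = 7.
P'5: 8 ⊕ 10 ⊕ 12 = 14.
P'6: 1 ⊕ 2 ⊕ 5 = 6.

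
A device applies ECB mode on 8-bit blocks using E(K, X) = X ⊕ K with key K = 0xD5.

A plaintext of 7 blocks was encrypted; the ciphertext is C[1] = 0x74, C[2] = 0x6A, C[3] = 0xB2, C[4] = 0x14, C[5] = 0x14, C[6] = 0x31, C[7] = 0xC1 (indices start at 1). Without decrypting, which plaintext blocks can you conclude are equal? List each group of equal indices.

P[4] = P[5]

ECB encrypts each block independently with the same key, so equal ciphertext blocks imply equal plaintext blocks.
C[4] = C[5] = 0x14, so P[4] = P[5].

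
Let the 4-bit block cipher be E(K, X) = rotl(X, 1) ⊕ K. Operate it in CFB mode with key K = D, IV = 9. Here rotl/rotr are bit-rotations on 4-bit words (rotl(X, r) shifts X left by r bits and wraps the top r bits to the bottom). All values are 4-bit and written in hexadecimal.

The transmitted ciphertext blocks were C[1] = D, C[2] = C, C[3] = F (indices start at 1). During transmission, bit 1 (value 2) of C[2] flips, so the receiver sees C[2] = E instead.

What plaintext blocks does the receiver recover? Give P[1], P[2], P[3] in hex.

P[1] = 3, P[2] = 8, P[3] = F

CFB decryption: P_i = C_i ⊕ E(K, C_{i−1}), with C_{0} = IV.
Only C[2] changed, to E. In CFB, a change in C_i flips the same bit in P_i and garbles P_{i+1}. Decrypting the received ciphertext:
P[1]: E(K, 9) = E; D ⊕ E = 3.
P[2]: E(K, D) = 6; E ⊕ 6 = 8.
P[3]: E(K, E) = 0; F ⊕ 0 = F.
Blocks that differ from the original plaintext: P[2], P[3].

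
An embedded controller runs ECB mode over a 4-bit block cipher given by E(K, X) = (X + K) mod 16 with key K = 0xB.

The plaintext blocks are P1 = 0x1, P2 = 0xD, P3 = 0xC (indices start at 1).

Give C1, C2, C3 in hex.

C1 = 0xC, C2 = 0x8, C3 = 0x7

ECB encryption: C_i = E(K, P_i).
C1: E(K, 0x1) = 0xC.
C2: E(K, 0xD) = 0x8.
C3: E(K, 0xC) = 0x7.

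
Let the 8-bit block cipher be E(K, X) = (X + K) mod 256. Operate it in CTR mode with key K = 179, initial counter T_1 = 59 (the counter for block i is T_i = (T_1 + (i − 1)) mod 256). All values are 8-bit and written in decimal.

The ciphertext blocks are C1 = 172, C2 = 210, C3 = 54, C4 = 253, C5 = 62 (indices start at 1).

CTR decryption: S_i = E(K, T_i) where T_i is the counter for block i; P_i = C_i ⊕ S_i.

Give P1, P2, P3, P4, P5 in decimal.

P1 = 66, P2 = 61, P3 = 198, P4 = 12, P5 = 204

P1: T = 59, S = E(K, T) = 238; 172 ⊕ 238 = 66.
P2: T = 60, S = E(K, T) = 239; 210 ⊕ 239 = 61.
P3: T = 61, S = E(K, T) = 240; 54 ⊕ 240 = 198.
P4: T = 62, S = E(K, T) = 241; 253 ⊕ 241 = 12.
P5: T = 63, S = E(K, T) = 242; 62 ⊕ 242 = 204.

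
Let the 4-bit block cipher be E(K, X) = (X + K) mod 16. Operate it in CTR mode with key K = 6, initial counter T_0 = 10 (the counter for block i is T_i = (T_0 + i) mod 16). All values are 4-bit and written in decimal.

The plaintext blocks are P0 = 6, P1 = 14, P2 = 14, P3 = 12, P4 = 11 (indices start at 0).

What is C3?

CTR encryption: S_i = E(K, T_i) where T_i is the counter for block i; C_i = P_i ⊕ S_i.
C0: T = 10, S = E(K, T) = 0; 6 ⊕ 0 = 6.
C1: T = 11, S = E(K, T) = 1; 14 ⊕ 1 = 15.
C2: T = 12, S = E(K, T) = 2; 14 ⊕ 2 = 12.
C3: T = 13, S = E(K, T) = 3; 12 ⊕ 3 = 15.

C3 = 15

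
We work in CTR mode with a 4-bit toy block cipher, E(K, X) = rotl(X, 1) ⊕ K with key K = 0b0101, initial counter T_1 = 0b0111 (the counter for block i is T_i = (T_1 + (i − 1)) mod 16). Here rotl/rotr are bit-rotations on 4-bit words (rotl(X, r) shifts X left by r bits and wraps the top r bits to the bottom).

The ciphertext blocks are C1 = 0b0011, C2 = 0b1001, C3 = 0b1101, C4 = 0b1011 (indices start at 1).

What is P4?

P4 = 0b1011

CTR decryption: S_i = E(K, T_i) where T_i is the counter for block i; P_i = C_i ⊕ S_i.
P4: T = 0b1010, S = E(K, T) = 0b0000; 0b1011 ⊕ 0b0000 = 0b1011.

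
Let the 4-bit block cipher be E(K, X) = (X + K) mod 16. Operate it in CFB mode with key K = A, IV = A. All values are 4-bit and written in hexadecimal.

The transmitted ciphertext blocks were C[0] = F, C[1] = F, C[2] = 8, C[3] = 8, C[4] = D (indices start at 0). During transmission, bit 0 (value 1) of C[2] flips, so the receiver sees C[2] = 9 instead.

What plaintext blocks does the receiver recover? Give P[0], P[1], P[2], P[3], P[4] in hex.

CFB decryption: P_i = C_i ⊕ E(K, C_{i−1}), with C_{−1} = IV.
Only C[2] changed, to 9. In CFB, a change in C_i flips the same bit in P_i and garbles P_{i+1}. Decrypting the received ciphertext:
P[0]: E(K, A) = 4; F ⊕ 4 = B.
P[1]: E(K, F) = 9; F ⊕ 9 = 6.
P[2]: E(K, F) = 9; 9 ⊕ 9 = 0.
P[3]: E(K, 9) = 3; 8 ⊕ 3 = B.
P[4]: E(K, 8) = 2; D ⊕ 2 = F.
Blocks that differ from the original plaintext: P[2], P[3].

P[0] = B, P[1] = 6, P[2] = 0, P[3] = B, P[4] = F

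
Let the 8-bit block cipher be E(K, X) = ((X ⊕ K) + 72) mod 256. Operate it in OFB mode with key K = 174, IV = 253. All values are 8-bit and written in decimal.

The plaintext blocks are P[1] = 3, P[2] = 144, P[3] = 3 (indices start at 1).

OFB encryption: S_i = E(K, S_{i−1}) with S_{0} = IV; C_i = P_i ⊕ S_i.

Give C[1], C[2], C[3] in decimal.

C[1]: S = E(K, 253) = 155; 3 ⊕ 155 = 152.
C[2]: S = E(K, 155) = 125; 144 ⊕ 125 = 237.
C[3]: S = E(K, 125) = 27; 3 ⊕ 27 = 24.

C[1] = 152, C[2] = 237, C[3] = 24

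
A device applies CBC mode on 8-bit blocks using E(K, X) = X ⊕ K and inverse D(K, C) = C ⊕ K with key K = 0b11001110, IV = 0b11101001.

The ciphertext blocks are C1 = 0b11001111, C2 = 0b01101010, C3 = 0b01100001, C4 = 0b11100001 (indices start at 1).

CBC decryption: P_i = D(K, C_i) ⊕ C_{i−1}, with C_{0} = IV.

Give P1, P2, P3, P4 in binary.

P1 = 0b11101000, P2 = 0b01101011, P3 = 0b11000101, P4 = 0b01001110

P1: D(K, 0b11001111) = 0b00000001; 0b00000001 ⊕ 0b11101001 = 0b11101000.
P2: D(K, 0b01101010) = 0b10100100; 0b10100100 ⊕ 0b11001111 = 0b01101011.
P3: D(K, 0b01100001) = 0b10101111; 0b10101111 ⊕ 0b01101010 = 0b11000101.
P4: D(K, 0b11100001) = 0b00101111; 0b00101111 ⊕ 0b01100001 = 0b01001110.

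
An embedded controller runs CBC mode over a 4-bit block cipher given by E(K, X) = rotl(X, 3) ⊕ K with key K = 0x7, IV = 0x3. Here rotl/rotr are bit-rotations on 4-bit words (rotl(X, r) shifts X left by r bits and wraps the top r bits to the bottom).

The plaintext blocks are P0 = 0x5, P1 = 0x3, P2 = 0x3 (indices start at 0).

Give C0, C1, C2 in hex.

CBC encryption: C_i = E(K, P_i ⊕ C_{i−1}), with C_{−1} = IV.
C0: P0 ⊕ 0x3 = 0x6; E(K, 0x6) = 0x4.
C1: P1 ⊕ 0x4 = 0x7; E(K, 0x7) = 0xC.
C2: P2 ⊕ 0xC = 0xF; E(K, 0xF) = 0x8.

C0 = 0x4, C1 = 0xC, C2 = 0x8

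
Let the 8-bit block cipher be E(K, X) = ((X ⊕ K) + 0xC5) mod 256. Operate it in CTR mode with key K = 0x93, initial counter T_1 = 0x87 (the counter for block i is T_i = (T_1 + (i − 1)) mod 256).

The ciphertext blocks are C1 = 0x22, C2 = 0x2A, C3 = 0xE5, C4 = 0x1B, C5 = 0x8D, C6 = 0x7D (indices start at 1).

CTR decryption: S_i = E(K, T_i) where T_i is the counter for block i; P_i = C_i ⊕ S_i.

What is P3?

P3: T = 0x89, S = E(K, T) = 0xDF; 0xE5 ⊕ 0xDF = 0x3A.

P3 = 0x3A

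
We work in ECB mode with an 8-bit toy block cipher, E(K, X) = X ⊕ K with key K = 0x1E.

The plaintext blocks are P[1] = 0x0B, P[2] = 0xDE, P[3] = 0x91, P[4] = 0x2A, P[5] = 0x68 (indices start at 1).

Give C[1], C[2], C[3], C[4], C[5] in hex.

C[1] = 0x15, C[2] = 0xC0, C[3] = 0x8F, C[4] = 0x34, C[5] = 0x76

ECB encryption: C_i = E(K, P_i).
C[1]: E(K, 0x0B) = 0x15.
C[2]: E(K, 0xDE) = 0xC0.
C[3]: E(K, 0x91) = 0x8F.
C[4]: E(K, 0x2A) = 0x34.
C[5]: E(K, 0x68) = 0x76.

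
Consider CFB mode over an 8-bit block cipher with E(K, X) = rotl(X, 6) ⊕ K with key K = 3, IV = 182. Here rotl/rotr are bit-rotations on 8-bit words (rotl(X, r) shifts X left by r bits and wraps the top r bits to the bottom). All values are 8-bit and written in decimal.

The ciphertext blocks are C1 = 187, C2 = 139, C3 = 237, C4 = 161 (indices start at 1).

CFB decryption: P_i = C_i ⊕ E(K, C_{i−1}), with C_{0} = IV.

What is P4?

P4 = 217

P4: E(K, 237) = 120; 161 ⊕ 120 = 217.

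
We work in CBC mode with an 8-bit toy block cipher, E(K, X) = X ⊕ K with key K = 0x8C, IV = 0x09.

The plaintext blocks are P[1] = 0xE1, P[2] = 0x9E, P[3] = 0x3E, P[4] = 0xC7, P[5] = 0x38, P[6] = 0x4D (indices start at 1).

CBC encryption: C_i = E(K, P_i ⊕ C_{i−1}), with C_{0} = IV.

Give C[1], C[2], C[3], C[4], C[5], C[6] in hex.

C[1] = 0x64, C[2] = 0x76, C[3] = 0xC4, C[4] = 0x8F, C[5] = 0x3B, C[6] = 0xFA

C[1]: P[1] ⊕ 0x09 = 0xE8; E(K, 0xE8) = 0x64.
C[2]: P[2] ⊕ 0x64 = 0xFA; E(K, 0xFA) = 0x76.
C[3]: P[3] ⊕ 0x76 = 0x48; E(K, 0x48) = 0xC4.
C[4]: P[4] ⊕ 0xC4 = 0x03; E(K, 0x03) = 0x8F.
C[5]: P[5] ⊕ 0x8F = 0xB7; E(K, 0xB7) = 0x3B.
C[6]: P[6] ⊕ 0x3B = 0x76; E(K, 0x76) = 0xFA.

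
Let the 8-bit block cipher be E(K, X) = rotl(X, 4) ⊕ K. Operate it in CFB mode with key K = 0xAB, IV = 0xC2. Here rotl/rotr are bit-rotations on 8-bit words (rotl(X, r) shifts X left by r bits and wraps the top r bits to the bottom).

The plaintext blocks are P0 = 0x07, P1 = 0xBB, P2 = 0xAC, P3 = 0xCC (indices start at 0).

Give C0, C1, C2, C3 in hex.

CFB encryption: C_i = P_i ⊕ E(K, C_{i−1}), with C_{−1} = IV.
C0: E(K, 0xC2) = 0x87; 0x07 ⊕ 0x87 = 0x80.
C1: E(K, 0x80) = 0xA3; 0xBB ⊕ 0xA3 = 0x18.
C2: E(K, 0x18) = 0x2A; 0xAC ⊕ 0x2A = 0x86.
C3: E(K, 0x86) = 0xC3; 0xCC ⊕ 0xC3 = 0x0F.

C0 = 0x80, C1 = 0x18, C2 = 0x86, C3 = 0x0F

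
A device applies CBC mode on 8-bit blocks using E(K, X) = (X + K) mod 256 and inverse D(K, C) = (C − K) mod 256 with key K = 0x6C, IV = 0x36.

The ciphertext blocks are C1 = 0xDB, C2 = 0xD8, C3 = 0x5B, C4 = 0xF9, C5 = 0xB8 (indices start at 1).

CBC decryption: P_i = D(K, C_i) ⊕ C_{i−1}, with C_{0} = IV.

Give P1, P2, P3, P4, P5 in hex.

P1 = 0x59, P2 = 0xB7, P3 = 0x37, P4 = 0xD6, P5 = 0xB5

P1: D(K, 0xDB) = 0x6F; 0x6F ⊕ 0x36 = 0x59.
P2: D(K, 0xD8) = 0x6C; 0x6C ⊕ 0xDB = 0xB7.
P3: D(K, 0x5B) = 0xEF; 0xEF ⊕ 0xD8 = 0x37.
P4: D(K, 0xF9) = 0x8D; 0x8D ⊕ 0x5B = 0xD6.
P5: D(K, 0xB8) = 0x4C; 0x4C ⊕ 0xF9 = 0xB5.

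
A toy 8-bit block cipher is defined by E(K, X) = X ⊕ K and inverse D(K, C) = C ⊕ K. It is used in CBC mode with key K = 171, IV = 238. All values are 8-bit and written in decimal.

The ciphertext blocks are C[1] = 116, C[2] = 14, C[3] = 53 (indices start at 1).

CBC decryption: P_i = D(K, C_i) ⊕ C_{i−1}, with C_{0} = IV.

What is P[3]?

P[3] = 144

P[3]: D(K, 53) = 158; 158 ⊕ 14 = 144.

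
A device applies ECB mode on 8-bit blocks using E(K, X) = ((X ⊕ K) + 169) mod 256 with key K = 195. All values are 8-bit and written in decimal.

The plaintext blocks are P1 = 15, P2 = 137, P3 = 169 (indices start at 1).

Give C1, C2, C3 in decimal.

C1 = 117, C2 = 243, C3 = 19

ECB encryption: C_i = E(K, P_i).
C1: E(K, 15) = 117.
C2: E(K, 137) = 243.
C3: E(K, 169) = 19.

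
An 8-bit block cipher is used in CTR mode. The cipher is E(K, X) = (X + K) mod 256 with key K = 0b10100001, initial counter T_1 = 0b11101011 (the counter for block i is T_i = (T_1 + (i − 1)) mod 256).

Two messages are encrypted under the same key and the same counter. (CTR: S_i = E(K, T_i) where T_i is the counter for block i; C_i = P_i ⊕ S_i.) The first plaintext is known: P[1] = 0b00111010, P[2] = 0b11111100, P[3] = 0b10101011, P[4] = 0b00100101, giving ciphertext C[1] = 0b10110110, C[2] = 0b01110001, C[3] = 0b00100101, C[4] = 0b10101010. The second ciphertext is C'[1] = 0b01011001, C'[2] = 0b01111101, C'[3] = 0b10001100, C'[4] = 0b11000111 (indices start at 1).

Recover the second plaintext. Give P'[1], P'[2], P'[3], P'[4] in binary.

In CTR with a reused counter, both messages share the same keystream S_i, so C_i ⊕ C'_i = P_i ⊕ P'_i and thus P'_i = P_i ⊕ C_i ⊕ C'_i.
P'[1]: 0b00111010 ⊕ 0b10110110 ⊕ 0b01011001 = 0b11010101.
P'[2]: 0b11111100 ⊕ 0b01110001 ⊕ 0b01111101 = 0b11110000.
P'[3]: 0b10101011 ⊕ 0b00100101 ⊕ 0b10001100 = 0b00000010.
P'[4]: 0b00100101 ⊕ 0b10101010 ⊕ 0b11000111 = 0b01001000.

P'[1] = 0b11010101, P'[2] = 0b11110000, P'[3] = 0b00000010, P'[4] = 0b01001000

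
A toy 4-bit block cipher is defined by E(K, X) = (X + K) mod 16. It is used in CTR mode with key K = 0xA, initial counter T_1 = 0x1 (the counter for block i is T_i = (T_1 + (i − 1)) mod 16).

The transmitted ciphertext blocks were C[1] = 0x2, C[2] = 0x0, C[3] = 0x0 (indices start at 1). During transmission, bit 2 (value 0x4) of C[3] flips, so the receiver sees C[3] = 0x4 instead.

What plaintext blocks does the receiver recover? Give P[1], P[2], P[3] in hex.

CTR decryption: S_i = E(K, T_i) where T_i is the counter for block i; P_i = C_i ⊕ S_i.
Only C[3] changed, to 0x4. In CTR, a change in C_i flips the same bit in P_i only; the keystream is unaffected. Decrypting the received ciphertext:
P[1]: T = 0x1, S = E(K, T) = 0xB; 0x2 ⊕ 0xB = 0x9.
P[2]: T = 0x2, S = E(K, T) = 0xC; 0x0 ⊕ 0xC = 0xC.
P[3]: T = 0x3, S = E(K, T) = 0xD; 0x4 ⊕ 0xD = 0x9.
Blocks that differ from the original plaintext: P[3].

P[1] = 0x9, P[2] = 0xC, P[3] = 0x9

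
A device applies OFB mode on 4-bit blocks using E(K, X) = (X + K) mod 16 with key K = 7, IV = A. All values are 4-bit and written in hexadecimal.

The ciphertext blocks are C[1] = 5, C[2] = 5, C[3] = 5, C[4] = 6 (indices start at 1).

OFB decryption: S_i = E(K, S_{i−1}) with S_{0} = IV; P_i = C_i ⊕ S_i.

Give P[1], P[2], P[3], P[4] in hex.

P[1]: S = E(K, A) = 1; 5 ⊕ 1 = 4.
P[2]: S = E(K, 1) = 8; 5 ⊕ 8 = D.
P[3]: S = E(K, 8) = F; 5 ⊕ F = A.
P[4]: S = E(K, F) = 6; 6 ⊕ 6 = 0.

P[1] = 4, P[2] = D, P[3] = A, P[4] = 0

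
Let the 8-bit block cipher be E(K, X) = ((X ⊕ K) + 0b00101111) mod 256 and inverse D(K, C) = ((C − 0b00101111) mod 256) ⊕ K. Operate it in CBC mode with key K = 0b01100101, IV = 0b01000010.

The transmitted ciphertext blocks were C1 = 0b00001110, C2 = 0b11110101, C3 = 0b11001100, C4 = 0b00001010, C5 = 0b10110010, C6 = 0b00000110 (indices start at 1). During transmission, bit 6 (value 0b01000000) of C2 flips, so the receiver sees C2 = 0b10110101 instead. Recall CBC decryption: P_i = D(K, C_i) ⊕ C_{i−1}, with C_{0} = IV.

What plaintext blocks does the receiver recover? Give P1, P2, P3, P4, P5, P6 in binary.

Only C2 changed, to 0b10110101. In CBC, a change in C_i garbles P_i and flips the same bit in P_{i+1}. Decrypting the received ciphertext:
P1: D(K, 0b00001110) = 0b10111010; 0b10111010 ⊕ 0b01000010 = 0b11111000.
P2: D(K, 0b10110101) = 0b11100011; 0b11100011 ⊕ 0b00001110 = 0b11101101.
P3: D(K, 0b11001100) = 0b11111000; 0b11111000 ⊕ 0b10110101 = 0b01001101.
P4: D(K, 0b00001010) = 0b10111110; 0b10111110 ⊕ 0b11001100 = 0b01110010.
P5: D(K, 0b10110010) = 0b11100110; 0b11100110 ⊕ 0b00001010 = 0b11101100.
P6: D(K, 0b00000110) = 0b10110010; 0b10110010 ⊕ 0b10110010 = 0b00000000.
Blocks that differ from the original plaintext: P2, P3.

P1 = 0b11111000, P2 = 0b11101101, P3 = 0b01001101, P4 = 0b01110010, P5 = 0b11101100, P6 = 0b00000000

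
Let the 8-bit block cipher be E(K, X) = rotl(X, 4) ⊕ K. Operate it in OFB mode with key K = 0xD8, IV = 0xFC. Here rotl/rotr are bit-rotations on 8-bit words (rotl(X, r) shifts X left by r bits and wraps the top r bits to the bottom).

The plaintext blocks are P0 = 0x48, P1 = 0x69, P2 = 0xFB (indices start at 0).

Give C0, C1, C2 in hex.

OFB encryption: S_i = E(K, S_{i−1}) with S_{−1} = IV; C_i = P_i ⊕ S_i.
C0: S = E(K, 0xFC) = 0x17; 0x48 ⊕ 0x17 = 0x5F.
C1: S = E(K, 0x17) = 0xA9; 0x69 ⊕ 0xA9 = 0xC0.
C2: S = E(K, 0xA9) = 0x42; 0xFB ⊕ 0x42 = 0xB9.

C0 = 0x5F, C1 = 0xC0, C2 = 0xB9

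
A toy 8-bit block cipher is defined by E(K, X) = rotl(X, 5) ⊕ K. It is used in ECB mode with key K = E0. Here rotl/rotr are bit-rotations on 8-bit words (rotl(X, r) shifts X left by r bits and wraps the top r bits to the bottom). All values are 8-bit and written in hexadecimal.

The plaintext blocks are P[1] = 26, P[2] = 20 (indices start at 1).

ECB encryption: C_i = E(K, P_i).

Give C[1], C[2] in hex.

C[1]: E(K, 26) = 24.
C[2]: E(K, 20) = E4.

C[1] = 24, C[2] = E4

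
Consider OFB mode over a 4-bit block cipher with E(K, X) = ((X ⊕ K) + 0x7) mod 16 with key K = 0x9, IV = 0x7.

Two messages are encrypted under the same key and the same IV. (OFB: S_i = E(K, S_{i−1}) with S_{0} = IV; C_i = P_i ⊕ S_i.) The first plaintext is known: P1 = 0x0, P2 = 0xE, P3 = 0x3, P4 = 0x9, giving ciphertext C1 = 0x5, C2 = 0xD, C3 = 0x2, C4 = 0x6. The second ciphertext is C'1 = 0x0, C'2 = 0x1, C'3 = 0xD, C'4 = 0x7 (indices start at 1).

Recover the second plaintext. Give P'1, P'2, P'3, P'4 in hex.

P'1 = 0x5, P'2 = 0x2, P'3 = 0xC, P'4 = 0x8

In OFB with a reused IV, both messages share the same keystream S_i, so C_i ⊕ C'_i = P_i ⊕ P'_i and thus P'_i = P_i ⊕ C_i ⊕ C'_i.
P'1: 0x0 ⊕ 0x5 ⊕ 0x0 = 0x5.
P'2: 0xE ⊕ 0xD ⊕ 0x1 = 0x2.
P'3: 0x3 ⊕ 0x2 ⊕ 0xD = 0xC.
P'4: 0x9 ⊕ 0x6 ⊕ 0x7 = 0x8.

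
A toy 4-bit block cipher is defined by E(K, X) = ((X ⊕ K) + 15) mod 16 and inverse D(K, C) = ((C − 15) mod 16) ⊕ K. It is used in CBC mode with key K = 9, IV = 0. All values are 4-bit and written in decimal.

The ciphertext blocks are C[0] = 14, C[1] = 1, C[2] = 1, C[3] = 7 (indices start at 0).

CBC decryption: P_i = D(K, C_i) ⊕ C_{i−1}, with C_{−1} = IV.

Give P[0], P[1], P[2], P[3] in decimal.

P[0]: D(K, 14) = 6; 6 ⊕ 0 = 6.
P[1]: D(K, 1) = 11; 11 ⊕ 14 = 5.
P[2]: D(K, 1) = 11; 11 ⊕ 1 = 10.
P[3]: D(K, 7) = 1; 1 ⊕ 1 = 0.

P[0] = 6, P[1] = 5, P[2] = 10, P[3] = 0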